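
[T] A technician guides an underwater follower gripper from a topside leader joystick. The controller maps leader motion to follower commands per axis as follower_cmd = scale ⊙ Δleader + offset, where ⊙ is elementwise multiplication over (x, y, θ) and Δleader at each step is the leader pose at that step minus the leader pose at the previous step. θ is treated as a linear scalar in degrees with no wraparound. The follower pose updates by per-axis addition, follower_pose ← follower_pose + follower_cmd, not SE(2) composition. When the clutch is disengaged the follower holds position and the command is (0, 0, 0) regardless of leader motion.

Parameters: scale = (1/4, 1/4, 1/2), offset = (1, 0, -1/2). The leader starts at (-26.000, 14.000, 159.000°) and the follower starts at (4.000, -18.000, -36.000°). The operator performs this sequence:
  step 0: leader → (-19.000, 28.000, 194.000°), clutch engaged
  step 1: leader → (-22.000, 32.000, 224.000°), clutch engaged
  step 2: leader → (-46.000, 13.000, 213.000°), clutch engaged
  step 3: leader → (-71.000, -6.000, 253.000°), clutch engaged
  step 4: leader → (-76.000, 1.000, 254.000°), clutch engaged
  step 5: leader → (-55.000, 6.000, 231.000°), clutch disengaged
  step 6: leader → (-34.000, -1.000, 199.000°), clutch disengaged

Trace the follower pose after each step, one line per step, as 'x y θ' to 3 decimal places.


step 0: Δleader=(7.000, 14.000, 35.000°), engaged; cmd=(2.750, 3.500, 17.000°) → follower=(6.750, -14.500, -19.000°)
step 1: Δleader=(-3.000, 4.000, 30.000°), engaged; cmd=(0.250, 1.000, 14.500°) → follower=(7.000, -13.500, -4.500°)
step 2: Δleader=(-24.000, -19.000, -11.000°), engaged; cmd=(-5.000, -4.750, -6.000°) → follower=(2.000, -18.250, -10.500°)
step 3: Δleader=(-25.000, -19.000, 40.000°), engaged; cmd=(-5.250, -4.750, 19.500°) → follower=(-3.250, -23.000, 9.000°)
step 4: Δleader=(-5.000, 7.000, 1.000°), engaged; cmd=(-0.250, 1.750, 0.000°) → follower=(-3.500, -21.250, 9.000°)
step 5: Δleader=(21.000, 5.000, -23.000°), disengaged; cmd=(0,0,0) → follower holds at (-3.500, -21.250, 9.000°)
step 6: Δleader=(21.000, -7.000, -32.000°), disengaged; cmd=(0,0,0) → follower holds at (-3.500, -21.250, 9.000°)

6.750 -14.500 -19.000
7.000 -13.500 -4.500
2.000 -18.250 -10.500
-3.250 -23.000 9.000
-3.500 -21.250 9.000
-3.500 -21.250 9.000
-3.500 -21.250 9.000


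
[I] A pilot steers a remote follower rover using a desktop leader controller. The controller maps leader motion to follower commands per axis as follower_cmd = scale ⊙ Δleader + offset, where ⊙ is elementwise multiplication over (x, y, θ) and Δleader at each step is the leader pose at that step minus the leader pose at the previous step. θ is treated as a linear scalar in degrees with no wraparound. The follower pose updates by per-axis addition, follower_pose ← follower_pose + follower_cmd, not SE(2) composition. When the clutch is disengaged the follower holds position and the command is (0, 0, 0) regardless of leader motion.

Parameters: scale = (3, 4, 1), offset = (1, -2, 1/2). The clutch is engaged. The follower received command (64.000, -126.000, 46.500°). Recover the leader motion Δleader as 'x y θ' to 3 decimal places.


21.000 -31.000 46.000

axis x: (64.000 − 1) / (3) = 21.000
axis y: (-126.000 − -2) / (4) = -31.000
axis θ: (46.500 − 1/2) / (1) = 46.000


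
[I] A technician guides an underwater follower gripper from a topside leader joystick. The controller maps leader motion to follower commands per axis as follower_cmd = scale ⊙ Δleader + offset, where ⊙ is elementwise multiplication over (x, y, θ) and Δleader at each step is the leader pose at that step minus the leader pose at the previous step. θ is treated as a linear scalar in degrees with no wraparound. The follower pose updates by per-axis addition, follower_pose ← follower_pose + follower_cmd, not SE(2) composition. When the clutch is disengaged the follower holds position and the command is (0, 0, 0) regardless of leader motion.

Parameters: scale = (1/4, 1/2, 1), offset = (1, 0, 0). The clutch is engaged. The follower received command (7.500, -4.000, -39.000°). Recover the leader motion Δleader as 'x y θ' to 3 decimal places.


26.000 -8.000 -39.000

axis x: (7.500 − 1) / (1/4) = 26.000
axis y: (-4.000 − 0) / (1/2) = -8.000
axis θ: (-39.000 − 0) / (1) = -39.000


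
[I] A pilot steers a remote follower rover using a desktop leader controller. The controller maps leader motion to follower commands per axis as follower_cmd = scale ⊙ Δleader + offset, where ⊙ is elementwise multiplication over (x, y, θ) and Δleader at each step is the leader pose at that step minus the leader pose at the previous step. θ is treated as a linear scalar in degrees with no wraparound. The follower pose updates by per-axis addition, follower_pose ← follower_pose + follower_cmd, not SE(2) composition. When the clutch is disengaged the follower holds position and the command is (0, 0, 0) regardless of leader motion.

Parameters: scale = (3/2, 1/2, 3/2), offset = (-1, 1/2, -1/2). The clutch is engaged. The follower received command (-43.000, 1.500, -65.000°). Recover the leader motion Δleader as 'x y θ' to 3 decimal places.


-28.000 2.000 -43.000

axis x: (-43.000 − -1) / (3/2) = -28.000
axis y: (1.500 − 1/2) / (1/2) = 2.000
axis θ: (-65.000 − -1/2) / (3/2) = -43.000


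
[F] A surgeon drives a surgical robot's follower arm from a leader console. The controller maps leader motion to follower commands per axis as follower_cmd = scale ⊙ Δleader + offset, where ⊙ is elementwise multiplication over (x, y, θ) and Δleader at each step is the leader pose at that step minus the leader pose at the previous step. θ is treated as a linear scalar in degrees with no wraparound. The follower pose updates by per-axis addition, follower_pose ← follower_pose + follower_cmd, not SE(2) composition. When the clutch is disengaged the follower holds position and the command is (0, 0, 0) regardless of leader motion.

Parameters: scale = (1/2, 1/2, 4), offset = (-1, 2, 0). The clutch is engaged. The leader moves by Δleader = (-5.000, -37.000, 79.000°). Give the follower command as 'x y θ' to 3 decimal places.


axis x: 1/2·-5.000 + -1 = -3.500
axis y: 1/2·-37.000 + 2 = -16.500
axis θ: 4·79.000 + 0 = 316.000

-3.500 -16.500 316.000


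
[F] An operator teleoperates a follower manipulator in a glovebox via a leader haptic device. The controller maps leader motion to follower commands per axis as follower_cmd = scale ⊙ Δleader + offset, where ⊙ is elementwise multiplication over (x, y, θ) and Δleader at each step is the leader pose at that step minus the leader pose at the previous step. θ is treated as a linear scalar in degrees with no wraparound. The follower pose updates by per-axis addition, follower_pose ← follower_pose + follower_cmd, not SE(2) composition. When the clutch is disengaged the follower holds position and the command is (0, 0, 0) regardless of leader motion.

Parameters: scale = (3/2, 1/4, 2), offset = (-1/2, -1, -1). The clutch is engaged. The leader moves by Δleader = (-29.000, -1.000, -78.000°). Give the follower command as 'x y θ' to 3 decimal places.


axis x: 3/2·-29.000 + -1/2 = -44.000
axis y: 1/4·-1.000 + -1 = -1.250
axis θ: 2·-78.000 + -1 = -157.000

-44.000 -1.250 -157.000


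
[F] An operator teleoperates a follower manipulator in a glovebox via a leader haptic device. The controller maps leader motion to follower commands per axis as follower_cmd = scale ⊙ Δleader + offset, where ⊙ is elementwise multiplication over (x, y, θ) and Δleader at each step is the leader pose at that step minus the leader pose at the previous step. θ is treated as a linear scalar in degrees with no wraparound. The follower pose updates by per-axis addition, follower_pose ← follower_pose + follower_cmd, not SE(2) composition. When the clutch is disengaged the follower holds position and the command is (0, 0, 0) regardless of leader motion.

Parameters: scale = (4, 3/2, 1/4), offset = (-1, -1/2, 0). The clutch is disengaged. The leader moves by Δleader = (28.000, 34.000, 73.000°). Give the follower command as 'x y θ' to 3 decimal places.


clutch disengaged → follower holds; cmd = (0, 0, 0)

0.000 0.000 0.000


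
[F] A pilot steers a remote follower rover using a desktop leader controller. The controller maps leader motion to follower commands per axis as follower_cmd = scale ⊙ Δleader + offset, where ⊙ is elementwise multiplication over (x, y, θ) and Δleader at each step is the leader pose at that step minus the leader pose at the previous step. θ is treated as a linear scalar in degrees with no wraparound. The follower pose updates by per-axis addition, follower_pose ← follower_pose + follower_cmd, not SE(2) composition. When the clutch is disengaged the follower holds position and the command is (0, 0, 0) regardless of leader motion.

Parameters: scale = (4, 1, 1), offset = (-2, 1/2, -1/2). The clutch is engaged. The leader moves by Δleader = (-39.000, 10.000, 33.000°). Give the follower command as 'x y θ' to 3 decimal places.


-158.000 10.500 32.500

axis x: 4·-39.000 + -2 = -158.000
axis y: 1·10.000 + 1/2 = 10.500
axis θ: 1·33.000 + -1/2 = 32.500


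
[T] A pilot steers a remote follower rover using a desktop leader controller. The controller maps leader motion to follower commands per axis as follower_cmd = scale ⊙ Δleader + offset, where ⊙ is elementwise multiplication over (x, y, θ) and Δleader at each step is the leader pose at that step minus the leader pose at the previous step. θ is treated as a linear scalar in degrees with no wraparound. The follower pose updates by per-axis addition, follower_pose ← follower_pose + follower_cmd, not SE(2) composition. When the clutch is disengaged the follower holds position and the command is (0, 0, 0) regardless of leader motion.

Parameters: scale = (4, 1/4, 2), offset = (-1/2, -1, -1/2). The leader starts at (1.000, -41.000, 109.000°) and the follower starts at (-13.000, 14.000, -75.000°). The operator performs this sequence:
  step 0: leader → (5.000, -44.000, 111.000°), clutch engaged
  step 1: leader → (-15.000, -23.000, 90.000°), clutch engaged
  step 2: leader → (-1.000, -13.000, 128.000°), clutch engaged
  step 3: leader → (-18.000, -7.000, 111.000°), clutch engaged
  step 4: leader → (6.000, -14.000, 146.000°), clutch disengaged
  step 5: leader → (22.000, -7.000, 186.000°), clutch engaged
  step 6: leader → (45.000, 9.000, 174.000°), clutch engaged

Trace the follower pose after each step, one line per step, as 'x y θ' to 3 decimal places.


2.500 12.250 -71.500
-78.000 16.500 -114.000
-22.500 18.000 -38.500
-91.000 18.500 -73.000
-91.000 18.500 -73.000
-27.500 19.250 6.500
64.000 22.250 -18.000

step 0: Δleader=(4.000, -3.000, 2.000°), engaged; cmd=(15.500, -1.750, 3.500°) → follower=(2.500, 12.250, -71.500°)
step 1: Δleader=(-20.000, 21.000, -21.000°), engaged; cmd=(-80.500, 4.250, -42.500°) → follower=(-78.000, 16.500, -114.000°)
step 2: Δleader=(14.000, 10.000, 38.000°), engaged; cmd=(55.500, 1.500, 75.500°) → follower=(-22.500, 18.000, -38.500°)
step 3: Δleader=(-17.000, 6.000, -17.000°), engaged; cmd=(-68.500, 0.500, -34.500°) → follower=(-91.000, 18.500, -73.000°)
step 4: Δleader=(24.000, -7.000, 35.000°), disengaged; cmd=(0,0,0) → follower holds at (-91.000, 18.500, -73.000°)
step 5: Δleader=(16.000, 7.000, 40.000°), engaged; cmd=(63.500, 0.750, 79.500°) → follower=(-27.500, 19.250, 6.500°)
step 6: Δleader=(23.000, 16.000, -12.000°), engaged; cmd=(91.500, 3.000, -24.500°) → follower=(64.000, 22.250, -18.000°)


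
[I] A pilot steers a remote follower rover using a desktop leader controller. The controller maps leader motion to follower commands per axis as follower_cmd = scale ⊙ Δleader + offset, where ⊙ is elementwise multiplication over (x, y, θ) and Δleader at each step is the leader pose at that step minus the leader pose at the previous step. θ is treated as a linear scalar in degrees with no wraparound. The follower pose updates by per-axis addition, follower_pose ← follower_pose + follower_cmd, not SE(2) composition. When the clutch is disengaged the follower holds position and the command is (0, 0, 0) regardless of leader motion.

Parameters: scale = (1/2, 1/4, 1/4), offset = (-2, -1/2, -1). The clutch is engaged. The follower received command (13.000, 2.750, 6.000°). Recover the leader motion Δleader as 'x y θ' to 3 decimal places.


30.000 13.000 28.000

axis x: (13.000 − -2) / (1/2) = 30.000
axis y: (2.750 − -1/2) / (1/4) = 13.000
axis θ: (6.000 − -1) / (1/4) = 28.000


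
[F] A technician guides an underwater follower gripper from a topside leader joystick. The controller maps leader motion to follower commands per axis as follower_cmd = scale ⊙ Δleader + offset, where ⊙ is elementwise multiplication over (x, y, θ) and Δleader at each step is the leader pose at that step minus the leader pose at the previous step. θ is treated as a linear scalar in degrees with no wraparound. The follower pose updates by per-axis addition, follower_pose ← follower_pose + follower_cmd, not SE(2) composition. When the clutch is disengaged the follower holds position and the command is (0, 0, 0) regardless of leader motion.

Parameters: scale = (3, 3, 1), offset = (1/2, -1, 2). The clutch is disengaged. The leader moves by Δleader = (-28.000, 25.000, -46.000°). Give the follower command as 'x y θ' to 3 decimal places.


0.000 0.000 0.000

clutch disengaged → follower holds; cmd = (0, 0, 0)


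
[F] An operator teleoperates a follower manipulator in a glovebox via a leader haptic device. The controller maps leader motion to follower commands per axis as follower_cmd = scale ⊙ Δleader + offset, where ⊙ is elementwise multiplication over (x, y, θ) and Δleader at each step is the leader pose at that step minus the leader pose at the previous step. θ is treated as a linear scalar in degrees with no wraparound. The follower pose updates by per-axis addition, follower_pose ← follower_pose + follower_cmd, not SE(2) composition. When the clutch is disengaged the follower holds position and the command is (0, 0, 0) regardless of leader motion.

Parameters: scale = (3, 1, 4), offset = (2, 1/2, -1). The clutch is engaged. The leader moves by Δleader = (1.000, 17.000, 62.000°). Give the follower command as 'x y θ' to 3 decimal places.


axis x: 3·1.000 + 2 = 5.000
axis y: 1·17.000 + 1/2 = 17.500
axis θ: 4·62.000 + -1 = 247.000

5.000 17.500 247.000


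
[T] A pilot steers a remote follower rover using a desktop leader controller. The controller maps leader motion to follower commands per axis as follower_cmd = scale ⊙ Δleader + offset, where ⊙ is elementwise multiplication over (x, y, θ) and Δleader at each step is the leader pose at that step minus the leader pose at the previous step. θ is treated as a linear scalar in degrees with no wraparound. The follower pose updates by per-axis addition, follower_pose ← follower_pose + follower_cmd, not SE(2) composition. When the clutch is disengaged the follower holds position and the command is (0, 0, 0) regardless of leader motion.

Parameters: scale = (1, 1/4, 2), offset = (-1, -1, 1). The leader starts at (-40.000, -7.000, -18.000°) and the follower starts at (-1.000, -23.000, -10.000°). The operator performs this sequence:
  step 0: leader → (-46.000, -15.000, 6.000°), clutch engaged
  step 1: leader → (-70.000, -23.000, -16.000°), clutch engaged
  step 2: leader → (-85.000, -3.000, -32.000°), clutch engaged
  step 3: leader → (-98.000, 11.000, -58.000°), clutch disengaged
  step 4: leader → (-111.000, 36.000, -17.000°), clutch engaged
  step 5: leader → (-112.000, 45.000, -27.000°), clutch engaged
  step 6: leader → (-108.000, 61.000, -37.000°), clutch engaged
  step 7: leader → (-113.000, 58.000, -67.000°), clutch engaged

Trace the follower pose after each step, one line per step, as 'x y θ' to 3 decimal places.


step 0: Δleader=(-6.000, -8.000, 24.000°), engaged; cmd=(-7.000, -3.000, 49.000°) → follower=(-8.000, -26.000, 39.000°)
step 1: Δleader=(-24.000, -8.000, -22.000°), engaged; cmd=(-25.000, -3.000, -43.000°) → follower=(-33.000, -29.000, -4.000°)
step 2: Δleader=(-15.000, 20.000, -16.000°), engaged; cmd=(-16.000, 4.000, -31.000°) → follower=(-49.000, -25.000, -35.000°)
step 3: Δleader=(-13.000, 14.000, -26.000°), disengaged; cmd=(0,0,0) → follower holds at (-49.000, -25.000, -35.000°)
step 4: Δleader=(-13.000, 25.000, 41.000°), engaged; cmd=(-14.000, 5.250, 83.000°) → follower=(-63.000, -19.750, 48.000°)
step 5: Δleader=(-1.000, 9.000, -10.000°), engaged; cmd=(-2.000, 1.250, -19.000°) → follower=(-65.000, -18.500, 29.000°)
step 6: Δleader=(4.000, 16.000, -10.000°), engaged; cmd=(3.000, 3.000, -19.000°) → follower=(-62.000, -15.500, 10.000°)
step 7: Δleader=(-5.000, -3.000, -30.000°), engaged; cmd=(-6.000, -1.750, -59.000°) → follower=(-68.000, -17.250, -49.000°)

-8.000 -26.000 39.000
-33.000 -29.000 -4.000
-49.000 -25.000 -35.000
-49.000 -25.000 -35.000
-63.000 -19.750 48.000
-65.000 -18.500 29.000
-62.000 -15.500 10.000
-68.000 -17.250 -49.000


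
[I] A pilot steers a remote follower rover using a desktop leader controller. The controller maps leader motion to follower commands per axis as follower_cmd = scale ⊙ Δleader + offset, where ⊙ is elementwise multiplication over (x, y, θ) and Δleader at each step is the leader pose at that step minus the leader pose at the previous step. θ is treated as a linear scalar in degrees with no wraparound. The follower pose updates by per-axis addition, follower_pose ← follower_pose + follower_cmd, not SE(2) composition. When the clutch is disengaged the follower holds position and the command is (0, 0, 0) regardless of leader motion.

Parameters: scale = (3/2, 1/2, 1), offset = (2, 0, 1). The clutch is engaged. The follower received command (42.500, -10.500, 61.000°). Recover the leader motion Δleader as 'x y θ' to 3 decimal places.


27.000 -21.000 60.000

axis x: (42.500 − 2) / (3/2) = 27.000
axis y: (-10.500 − 0) / (1/2) = -21.000
axis θ: (61.000 − 1) / (1) = 60.000


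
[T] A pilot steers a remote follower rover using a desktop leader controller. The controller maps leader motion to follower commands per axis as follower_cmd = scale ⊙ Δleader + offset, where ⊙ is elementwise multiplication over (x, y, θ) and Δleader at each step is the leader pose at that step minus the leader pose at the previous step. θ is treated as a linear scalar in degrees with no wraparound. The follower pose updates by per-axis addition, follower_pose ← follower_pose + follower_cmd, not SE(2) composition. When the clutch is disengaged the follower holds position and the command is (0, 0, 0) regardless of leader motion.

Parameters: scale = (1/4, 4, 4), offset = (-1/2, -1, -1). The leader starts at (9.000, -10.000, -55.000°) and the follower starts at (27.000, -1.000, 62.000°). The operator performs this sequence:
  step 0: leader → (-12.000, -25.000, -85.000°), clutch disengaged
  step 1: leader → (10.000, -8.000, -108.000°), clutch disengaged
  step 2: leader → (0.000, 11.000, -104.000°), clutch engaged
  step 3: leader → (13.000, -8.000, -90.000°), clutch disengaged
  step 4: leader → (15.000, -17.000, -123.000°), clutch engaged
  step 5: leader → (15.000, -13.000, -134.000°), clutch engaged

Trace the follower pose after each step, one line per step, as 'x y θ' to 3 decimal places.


step 0: Δleader=(-21.000, -15.000, -30.000°), disengaged; cmd=(0,0,0) → follower holds at (27.000, -1.000, 62.000°)
step 1: Δleader=(22.000, 17.000, -23.000°), disengaged; cmd=(0,0,0) → follower holds at (27.000, -1.000, 62.000°)
step 2: Δleader=(-10.000, 19.000, 4.000°), engaged; cmd=(-3.000, 75.000, 15.000°) → follower=(24.000, 74.000, 77.000°)
step 3: Δleader=(13.000, -19.000, 14.000°), disengaged; cmd=(0,0,0) → follower holds at (24.000, 74.000, 77.000°)
step 4: Δleader=(2.000, -9.000, -33.000°), engaged; cmd=(0.000, -37.000, -133.000°) → follower=(24.000, 37.000, -56.000°)
step 5: Δleader=(0.000, 4.000, -11.000°), engaged; cmd=(-0.500, 15.000, -45.000°) → follower=(23.500, 52.000, -101.000°)

27.000 -1.000 62.000
27.000 -1.000 62.000
24.000 74.000 77.000
24.000 74.000 77.000
24.000 37.000 -56.000
23.500 52.000 -101.000


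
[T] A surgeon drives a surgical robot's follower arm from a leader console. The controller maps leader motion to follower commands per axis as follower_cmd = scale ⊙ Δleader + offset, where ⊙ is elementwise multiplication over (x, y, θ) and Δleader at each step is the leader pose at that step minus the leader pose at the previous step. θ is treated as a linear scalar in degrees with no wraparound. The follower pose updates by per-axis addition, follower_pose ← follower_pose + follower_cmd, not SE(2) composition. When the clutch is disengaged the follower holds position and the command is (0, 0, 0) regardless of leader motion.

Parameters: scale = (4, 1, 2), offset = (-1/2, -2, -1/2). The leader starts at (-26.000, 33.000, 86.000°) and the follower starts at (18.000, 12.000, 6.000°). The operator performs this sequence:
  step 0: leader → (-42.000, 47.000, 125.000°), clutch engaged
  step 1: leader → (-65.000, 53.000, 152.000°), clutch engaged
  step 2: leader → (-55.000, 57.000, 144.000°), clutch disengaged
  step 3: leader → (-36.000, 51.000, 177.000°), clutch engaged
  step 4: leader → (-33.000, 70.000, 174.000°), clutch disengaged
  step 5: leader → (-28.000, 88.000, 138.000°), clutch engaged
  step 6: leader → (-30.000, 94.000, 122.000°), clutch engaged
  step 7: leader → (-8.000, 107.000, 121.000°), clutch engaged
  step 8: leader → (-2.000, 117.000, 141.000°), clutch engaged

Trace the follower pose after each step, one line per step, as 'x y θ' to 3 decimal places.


-46.500 24.000 83.500
-139.000 28.000 137.000
-139.000 28.000 137.000
-63.500 20.000 202.500
-63.500 20.000 202.500
-44.000 36.000 130.000
-52.500 40.000 97.500
35.000 51.000 95.000
58.500 59.000 134.500

step 0: Δleader=(-16.000, 14.000, 39.000°), engaged; cmd=(-64.500, 12.000, 77.500°) → follower=(-46.500, 24.000, 83.500°)
step 1: Δleader=(-23.000, 6.000, 27.000°), engaged; cmd=(-92.500, 4.000, 53.500°) → follower=(-139.000, 28.000, 137.000°)
step 2: Δleader=(10.000, 4.000, -8.000°), disengaged; cmd=(0,0,0) → follower holds at (-139.000, 28.000, 137.000°)
step 3: Δleader=(19.000, -6.000, 33.000°), engaged; cmd=(75.500, -8.000, 65.500°) → follower=(-63.500, 20.000, 202.500°)
step 4: Δleader=(3.000, 19.000, -3.000°), disengaged; cmd=(0,0,0) → follower holds at (-63.500, 20.000, 202.500°)
step 5: Δleader=(5.000, 18.000, -36.000°), engaged; cmd=(19.500, 16.000, -72.500°) → follower=(-44.000, 36.000, 130.000°)
step 6: Δleader=(-2.000, 6.000, -16.000°), engaged; cmd=(-8.500, 4.000, -32.500°) → follower=(-52.500, 40.000, 97.500°)
step 7: Δleader=(22.000, 13.000, -1.000°), engaged; cmd=(87.500, 11.000, -2.500°) → follower=(35.000, 51.000, 95.000°)
step 8: Δleader=(6.000, 10.000, 20.000°), engaged; cmd=(23.500, 8.000, 39.500°) → follower=(58.500, 59.000, 134.500°)


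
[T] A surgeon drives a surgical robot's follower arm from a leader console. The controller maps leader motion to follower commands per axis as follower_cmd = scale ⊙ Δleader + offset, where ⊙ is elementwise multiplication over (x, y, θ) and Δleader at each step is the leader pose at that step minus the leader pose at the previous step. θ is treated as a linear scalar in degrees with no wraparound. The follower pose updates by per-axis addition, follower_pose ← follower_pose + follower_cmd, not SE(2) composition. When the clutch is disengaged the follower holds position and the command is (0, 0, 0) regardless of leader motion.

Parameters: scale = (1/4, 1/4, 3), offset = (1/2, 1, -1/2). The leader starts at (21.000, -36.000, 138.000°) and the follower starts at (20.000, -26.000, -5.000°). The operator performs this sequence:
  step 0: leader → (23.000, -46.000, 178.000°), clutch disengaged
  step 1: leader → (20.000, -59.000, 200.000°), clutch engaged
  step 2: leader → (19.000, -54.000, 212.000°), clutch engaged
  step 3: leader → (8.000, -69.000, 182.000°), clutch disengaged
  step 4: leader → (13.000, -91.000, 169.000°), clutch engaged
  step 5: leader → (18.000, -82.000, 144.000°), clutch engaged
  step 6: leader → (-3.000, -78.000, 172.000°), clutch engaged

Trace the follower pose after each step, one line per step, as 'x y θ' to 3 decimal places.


step 0: Δleader=(2.000, -10.000, 40.000°), disengaged; cmd=(0,0,0) → follower holds at (20.000, -26.000, -5.000°)
step 1: Δleader=(-3.000, -13.000, 22.000°), engaged; cmd=(-0.250, -2.250, 65.500°) → follower=(19.750, -28.250, 60.500°)
step 2: Δleader=(-1.000, 5.000, 12.000°), engaged; cmd=(0.250, 2.250, 35.500°) → follower=(20.000, -26.000, 96.000°)
step 3: Δleader=(-11.000, -15.000, -30.000°), disengaged; cmd=(0,0,0) → follower holds at (20.000, -26.000, 96.000°)
step 4: Δleader=(5.000, -22.000, -13.000°), engaged; cmd=(1.750, -4.500, -39.500°) → follower=(21.750, -30.500, 56.500°)
step 5: Δleader=(5.000, 9.000, -25.000°), engaged; cmd=(1.750, 3.250, -75.500°) → follower=(23.500, -27.250, -19.000°)
step 6: Δleader=(-21.000, 4.000, 28.000°), engaged; cmd=(-4.750, 2.000, 83.500°) → follower=(18.750, -25.250, 64.500°)

20.000 -26.000 -5.000
19.750 -28.250 60.500
20.000 -26.000 96.000
20.000 -26.000 96.000
21.750 -30.500 56.500
23.500 -27.250 -19.000
18.750 -25.250 64.500


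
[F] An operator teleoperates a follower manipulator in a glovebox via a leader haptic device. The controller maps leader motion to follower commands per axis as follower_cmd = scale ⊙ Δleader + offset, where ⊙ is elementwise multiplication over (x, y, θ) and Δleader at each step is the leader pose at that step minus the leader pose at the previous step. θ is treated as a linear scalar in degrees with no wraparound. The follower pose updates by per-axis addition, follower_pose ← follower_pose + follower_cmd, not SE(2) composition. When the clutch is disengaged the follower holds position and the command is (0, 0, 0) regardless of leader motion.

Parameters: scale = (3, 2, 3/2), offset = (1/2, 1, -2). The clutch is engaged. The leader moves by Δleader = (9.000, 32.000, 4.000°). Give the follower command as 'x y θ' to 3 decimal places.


axis x: 3·9.000 + 1/2 = 27.500
axis y: 2·32.000 + 1 = 65.000
axis θ: 3/2·4.000 + -2 = 4.000

27.500 65.000 4.000


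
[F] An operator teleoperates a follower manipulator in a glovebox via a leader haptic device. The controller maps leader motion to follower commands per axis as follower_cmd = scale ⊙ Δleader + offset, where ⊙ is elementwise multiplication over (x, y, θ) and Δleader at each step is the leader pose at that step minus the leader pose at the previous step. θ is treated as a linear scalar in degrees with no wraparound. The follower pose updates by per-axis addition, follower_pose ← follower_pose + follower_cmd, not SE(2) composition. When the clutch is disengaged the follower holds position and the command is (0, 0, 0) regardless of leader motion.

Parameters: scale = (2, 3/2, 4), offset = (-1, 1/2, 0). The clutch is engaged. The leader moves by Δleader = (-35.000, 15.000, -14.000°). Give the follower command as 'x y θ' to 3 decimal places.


-71.000 23.000 -56.000

axis x: 2·-35.000 + -1 = -71.000
axis y: 3/2·15.000 + 1/2 = 23.000
axis θ: 4·-14.000 + 0 = -56.000


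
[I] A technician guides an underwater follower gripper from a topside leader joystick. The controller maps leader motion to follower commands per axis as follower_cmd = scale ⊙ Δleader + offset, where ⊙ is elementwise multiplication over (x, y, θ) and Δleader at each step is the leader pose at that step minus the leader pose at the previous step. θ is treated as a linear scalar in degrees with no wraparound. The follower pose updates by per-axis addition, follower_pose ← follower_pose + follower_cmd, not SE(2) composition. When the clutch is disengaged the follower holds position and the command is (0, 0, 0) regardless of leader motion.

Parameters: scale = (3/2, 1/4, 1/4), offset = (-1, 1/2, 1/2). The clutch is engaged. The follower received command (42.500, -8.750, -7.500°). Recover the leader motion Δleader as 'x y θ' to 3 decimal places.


29.000 -37.000 -32.000

axis x: (42.500 − -1) / (3/2) = 29.000
axis y: (-8.750 − 1/2) / (1/4) = -37.000
axis θ: (-7.500 − 1/2) / (1/4) = -32.000


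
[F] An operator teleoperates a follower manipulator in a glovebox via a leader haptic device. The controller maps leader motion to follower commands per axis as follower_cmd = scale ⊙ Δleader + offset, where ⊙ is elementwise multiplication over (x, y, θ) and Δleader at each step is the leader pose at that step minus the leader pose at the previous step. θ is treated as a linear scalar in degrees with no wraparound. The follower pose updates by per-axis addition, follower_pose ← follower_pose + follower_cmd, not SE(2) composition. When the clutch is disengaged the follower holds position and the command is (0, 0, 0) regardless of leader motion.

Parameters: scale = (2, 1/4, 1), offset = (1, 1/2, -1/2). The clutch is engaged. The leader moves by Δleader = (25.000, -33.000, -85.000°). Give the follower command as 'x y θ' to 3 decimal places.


51.000 -7.750 -85.500

axis x: 2·25.000 + 1 = 51.000
axis y: 1/4·-33.000 + 1/2 = -7.750
axis θ: 1·-85.000 + -1/2 = -85.500


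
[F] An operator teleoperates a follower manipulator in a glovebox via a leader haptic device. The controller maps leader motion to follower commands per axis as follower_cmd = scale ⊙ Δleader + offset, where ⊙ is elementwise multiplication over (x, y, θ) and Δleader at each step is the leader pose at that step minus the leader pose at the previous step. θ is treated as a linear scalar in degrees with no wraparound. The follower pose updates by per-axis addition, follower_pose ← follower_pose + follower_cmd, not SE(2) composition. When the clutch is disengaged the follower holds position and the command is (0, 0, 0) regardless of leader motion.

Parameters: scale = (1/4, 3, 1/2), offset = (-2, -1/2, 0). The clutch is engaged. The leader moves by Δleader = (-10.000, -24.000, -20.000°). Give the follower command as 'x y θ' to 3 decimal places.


axis x: 1/4·-10.000 + -2 = -4.500
axis y: 3·-24.000 + -1/2 = -72.500
axis θ: 1/2·-20.000 + 0 = -10.000

-4.500 -72.500 -10.000


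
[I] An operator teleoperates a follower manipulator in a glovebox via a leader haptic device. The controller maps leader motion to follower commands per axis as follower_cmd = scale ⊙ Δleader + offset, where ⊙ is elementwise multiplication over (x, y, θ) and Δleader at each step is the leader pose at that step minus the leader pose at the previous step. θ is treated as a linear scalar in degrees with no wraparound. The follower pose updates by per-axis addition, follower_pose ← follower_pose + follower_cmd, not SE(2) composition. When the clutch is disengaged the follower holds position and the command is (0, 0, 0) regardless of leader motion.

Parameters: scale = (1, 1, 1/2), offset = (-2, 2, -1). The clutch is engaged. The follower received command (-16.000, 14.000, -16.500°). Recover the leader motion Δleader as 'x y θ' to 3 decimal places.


-14.000 12.000 -31.000

axis x: (-16.000 − -2) / (1) = -14.000
axis y: (14.000 − 2) / (1) = 12.000
axis θ: (-16.500 − -1) / (1/2) = -31.000


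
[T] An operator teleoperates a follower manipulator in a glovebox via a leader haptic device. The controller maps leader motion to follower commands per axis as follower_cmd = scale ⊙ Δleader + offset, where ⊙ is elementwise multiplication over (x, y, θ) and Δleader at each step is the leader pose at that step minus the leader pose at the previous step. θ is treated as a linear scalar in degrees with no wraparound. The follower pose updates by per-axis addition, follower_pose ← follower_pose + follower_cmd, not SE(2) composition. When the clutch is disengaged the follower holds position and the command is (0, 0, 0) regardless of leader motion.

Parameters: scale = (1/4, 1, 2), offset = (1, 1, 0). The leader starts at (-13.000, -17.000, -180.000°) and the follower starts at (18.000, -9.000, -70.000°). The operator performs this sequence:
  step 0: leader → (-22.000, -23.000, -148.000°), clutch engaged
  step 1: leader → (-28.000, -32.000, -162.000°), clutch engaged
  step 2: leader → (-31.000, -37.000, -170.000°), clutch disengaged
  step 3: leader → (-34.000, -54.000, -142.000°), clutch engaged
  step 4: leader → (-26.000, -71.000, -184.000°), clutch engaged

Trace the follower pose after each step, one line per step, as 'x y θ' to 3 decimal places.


16.750 -14.000 -6.000
16.250 -22.000 -34.000
16.250 -22.000 -34.000
16.500 -38.000 22.000
19.500 -54.000 -62.000

step 0: Δleader=(-9.000, -6.000, 32.000°), engaged; cmd=(-1.250, -5.000, 64.000°) → follower=(16.750, -14.000, -6.000°)
step 1: Δleader=(-6.000, -9.000, -14.000°), engaged; cmd=(-0.500, -8.000, -28.000°) → follower=(16.250, -22.000, -34.000°)
step 2: Δleader=(-3.000, -5.000, -8.000°), disengaged; cmd=(0,0,0) → follower holds at (16.250, -22.000, -34.000°)
step 3: Δleader=(-3.000, -17.000, 28.000°), engaged; cmd=(0.250, -16.000, 56.000°) → follower=(16.500, -38.000, 22.000°)
step 4: Δleader=(8.000, -17.000, -42.000°), engaged; cmd=(3.000, -16.000, -84.000°) → follower=(19.500, -54.000, -62.000°)


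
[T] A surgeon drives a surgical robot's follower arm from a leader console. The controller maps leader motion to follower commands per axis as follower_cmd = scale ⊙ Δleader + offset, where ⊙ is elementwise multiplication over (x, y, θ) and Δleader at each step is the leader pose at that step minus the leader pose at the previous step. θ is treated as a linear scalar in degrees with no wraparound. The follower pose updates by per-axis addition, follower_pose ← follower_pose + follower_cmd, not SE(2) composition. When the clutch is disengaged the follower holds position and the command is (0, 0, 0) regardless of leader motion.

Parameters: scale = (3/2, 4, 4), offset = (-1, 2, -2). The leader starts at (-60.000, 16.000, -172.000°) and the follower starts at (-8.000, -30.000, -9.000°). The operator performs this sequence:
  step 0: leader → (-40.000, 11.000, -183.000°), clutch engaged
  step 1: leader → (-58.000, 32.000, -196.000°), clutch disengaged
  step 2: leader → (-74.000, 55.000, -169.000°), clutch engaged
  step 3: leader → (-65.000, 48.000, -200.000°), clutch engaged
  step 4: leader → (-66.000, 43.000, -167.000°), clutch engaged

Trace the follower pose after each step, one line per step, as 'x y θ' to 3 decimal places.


step 0: Δleader=(20.000, -5.000, -11.000°), engaged; cmd=(29.000, -18.000, -46.000°) → follower=(21.000, -48.000, -55.000°)
step 1: Δleader=(-18.000, 21.000, -13.000°), disengaged; cmd=(0,0,0) → follower holds at (21.000, -48.000, -55.000°)
step 2: Δleader=(-16.000, 23.000, 27.000°), engaged; cmd=(-25.000, 94.000, 106.000°) → follower=(-4.000, 46.000, 51.000°)
step 3: Δleader=(9.000, -7.000, -31.000°), engaged; cmd=(12.500, -26.000, -126.000°) → follower=(8.500, 20.000, -75.000°)
step 4: Δleader=(-1.000, -5.000, 33.000°), engaged; cmd=(-2.500, -18.000, 130.000°) → follower=(6.000, 2.000, 55.000°)

21.000 -48.000 -55.000
21.000 -48.000 -55.000
-4.000 46.000 51.000
8.500 20.000 -75.000
6.000 2.000 55.000


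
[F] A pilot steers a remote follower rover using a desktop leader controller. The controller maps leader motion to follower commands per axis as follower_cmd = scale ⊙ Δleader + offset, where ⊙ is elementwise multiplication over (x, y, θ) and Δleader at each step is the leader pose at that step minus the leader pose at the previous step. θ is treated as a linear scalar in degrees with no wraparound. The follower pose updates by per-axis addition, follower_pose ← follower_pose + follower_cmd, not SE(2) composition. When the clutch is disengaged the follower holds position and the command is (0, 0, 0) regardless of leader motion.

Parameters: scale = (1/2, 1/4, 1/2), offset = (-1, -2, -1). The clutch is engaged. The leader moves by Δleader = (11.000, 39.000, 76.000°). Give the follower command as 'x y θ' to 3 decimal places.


4.500 7.750 37.000

axis x: 1/2·11.000 + -1 = 4.500
axis y: 1/4·39.000 + -2 = 7.750
axis θ: 1/2·76.000 + -1 = 37.000


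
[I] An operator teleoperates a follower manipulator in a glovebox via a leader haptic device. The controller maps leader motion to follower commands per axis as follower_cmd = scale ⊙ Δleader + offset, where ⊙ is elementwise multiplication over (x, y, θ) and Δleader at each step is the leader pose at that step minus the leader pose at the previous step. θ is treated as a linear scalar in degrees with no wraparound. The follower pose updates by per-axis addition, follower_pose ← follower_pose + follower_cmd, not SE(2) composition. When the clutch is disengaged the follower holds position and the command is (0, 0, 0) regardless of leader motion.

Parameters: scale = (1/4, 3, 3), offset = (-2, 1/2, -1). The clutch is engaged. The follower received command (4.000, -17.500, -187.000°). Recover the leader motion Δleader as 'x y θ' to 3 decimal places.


axis x: (4.000 − -2) / (1/4) = 24.000
axis y: (-17.500 − 1/2) / (3) = -6.000
axis θ: (-187.000 − -1) / (3) = -62.000

24.000 -6.000 -62.000


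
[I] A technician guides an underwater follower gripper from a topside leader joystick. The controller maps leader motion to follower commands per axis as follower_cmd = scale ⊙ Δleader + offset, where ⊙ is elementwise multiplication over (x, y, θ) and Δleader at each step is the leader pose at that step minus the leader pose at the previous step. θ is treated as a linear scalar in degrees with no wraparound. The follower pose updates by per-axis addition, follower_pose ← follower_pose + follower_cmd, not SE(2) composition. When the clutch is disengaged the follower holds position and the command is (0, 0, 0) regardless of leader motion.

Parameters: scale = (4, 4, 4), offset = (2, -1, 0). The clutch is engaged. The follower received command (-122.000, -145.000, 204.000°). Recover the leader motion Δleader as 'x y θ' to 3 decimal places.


-31.000 -36.000 51.000

axis x: (-122.000 − 2) / (4) = -31.000
axis y: (-145.000 − -1) / (4) = -36.000
axis θ: (204.000 − 0) / (4) = 51.000


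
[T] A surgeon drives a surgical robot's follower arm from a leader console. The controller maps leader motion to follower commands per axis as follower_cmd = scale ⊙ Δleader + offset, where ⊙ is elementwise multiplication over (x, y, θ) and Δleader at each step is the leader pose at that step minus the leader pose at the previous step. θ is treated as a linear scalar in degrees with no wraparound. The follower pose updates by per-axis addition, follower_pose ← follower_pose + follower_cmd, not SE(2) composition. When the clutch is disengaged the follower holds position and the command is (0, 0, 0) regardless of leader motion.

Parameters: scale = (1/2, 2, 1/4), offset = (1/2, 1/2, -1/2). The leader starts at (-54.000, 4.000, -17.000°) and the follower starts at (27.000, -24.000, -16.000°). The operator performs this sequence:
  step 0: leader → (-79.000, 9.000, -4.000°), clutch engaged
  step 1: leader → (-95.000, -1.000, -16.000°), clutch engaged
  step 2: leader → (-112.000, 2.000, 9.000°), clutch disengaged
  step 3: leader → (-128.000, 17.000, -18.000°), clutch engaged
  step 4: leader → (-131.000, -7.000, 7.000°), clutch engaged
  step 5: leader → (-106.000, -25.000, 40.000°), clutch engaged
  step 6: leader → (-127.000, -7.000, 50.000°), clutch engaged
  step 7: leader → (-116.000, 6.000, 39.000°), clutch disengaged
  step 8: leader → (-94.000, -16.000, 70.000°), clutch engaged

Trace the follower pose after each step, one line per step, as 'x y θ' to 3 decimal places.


step 0: Δleader=(-25.000, 5.000, 13.000°), engaged; cmd=(-12.000, 10.500, 2.750°) → follower=(15.000, -13.500, -13.250°)
step 1: Δleader=(-16.000, -10.000, -12.000°), engaged; cmd=(-7.500, -19.500, -3.500°) → follower=(7.500, -33.000, -16.750°)
step 2: Δleader=(-17.000, 3.000, 25.000°), disengaged; cmd=(0,0,0) → follower holds at (7.500, -33.000, -16.750°)
step 3: Δleader=(-16.000, 15.000, -27.000°), engaged; cmd=(-7.500, 30.500, -7.250°) → follower=(0.000, -2.500, -24.000°)
step 4: Δleader=(-3.000, -24.000, 25.000°), engaged; cmd=(-1.000, -47.500, 5.750°) → follower=(-1.000, -50.000, -18.250°)
step 5: Δleader=(25.000, -18.000, 33.000°), engaged; cmd=(13.000, -35.500, 7.750°) → follower=(12.000, -85.500, -10.500°)
step 6: Δleader=(-21.000, 18.000, 10.000°), engaged; cmd=(-10.000, 36.500, 2.000°) → follower=(2.000, -49.000, -8.500°)
step 7: Δleader=(11.000, 13.000, -11.000°), disengaged; cmd=(0,0,0) → follower holds at (2.000, -49.000, -8.500°)
step 8: Δleader=(22.000, -22.000, 31.000°), engaged; cmd=(11.500, -43.500, 7.250°) → follower=(13.500, -92.500, -1.250°)

15.000 -13.500 -13.250
7.500 -33.000 -16.750
7.500 -33.000 -16.750
0.000 -2.500 -24.000
-1.000 -50.000 -18.250
12.000 -85.500 -10.500
2.000 -49.000 -8.500
2.000 -49.000 -8.500
13.500 -92.500 -1.250
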